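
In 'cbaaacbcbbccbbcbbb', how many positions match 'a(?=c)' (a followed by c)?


Lookahead 'a(?=c)' matches 'a' only when followed by 'c'.
String: 'cbaaacbcbbccbbcbbb'
Checking each position where char is 'a':
  pos 2: 'a' -> no (next='a')
  pos 3: 'a' -> no (next='a')
  pos 4: 'a' -> MATCH (next='c')
Matching positions: [4]
Count: 1

1


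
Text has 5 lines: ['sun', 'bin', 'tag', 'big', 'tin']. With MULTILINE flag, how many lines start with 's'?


With MULTILINE flag, ^ matches the start of each line.
Lines: ['sun', 'bin', 'tag', 'big', 'tin']
Checking which lines start with 's':
  Line 1: 'sun' -> MATCH
  Line 2: 'bin' -> no
  Line 3: 'tag' -> no
  Line 4: 'big' -> no
  Line 5: 'tin' -> no
Matching lines: ['sun']
Count: 1

1


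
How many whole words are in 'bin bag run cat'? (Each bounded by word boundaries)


Word boundaries (\b) mark the start/end of each word.
Text: 'bin bag run cat'
Splitting by whitespace:
  Word 1: 'bin'
  Word 2: 'bag'
  Word 3: 'run'
  Word 4: 'cat'
Total whole words: 4

4


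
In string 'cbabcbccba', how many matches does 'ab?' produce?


Pattern 'ab?' matches 'a' optionally followed by 'b'.
String: 'cbabcbccba'
Scanning left to right for 'a' then checking next char:
  Match 1: 'ab' (a followed by b)
  Match 2: 'a' (a not followed by b)
Total matches: 2

2


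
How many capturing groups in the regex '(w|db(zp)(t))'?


To count capturing groups, count each '(' that starts a group.
Pattern: '(w|db(zp)(t))'
Walking through the pattern:
  Position 0: '(' -> group #1
  Position 5: '(' -> group #2
  Position 9: '(' -> group #3
Total capturing groups: 3

3


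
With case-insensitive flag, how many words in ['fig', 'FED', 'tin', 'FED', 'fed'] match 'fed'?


Case-insensitive matching: compare each word's lowercase form to 'fed'.
  'fig' -> lower='fig' -> no
  'FED' -> lower='fed' -> MATCH
  'tin' -> lower='tin' -> no
  'FED' -> lower='fed' -> MATCH
  'fed' -> lower='fed' -> MATCH
Matches: ['FED', 'FED', 'fed']
Count: 3

3


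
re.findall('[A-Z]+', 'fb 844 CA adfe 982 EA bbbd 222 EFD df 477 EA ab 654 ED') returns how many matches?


Pattern '[A-Z]+' finds one or more uppercase letters.
Text: 'fb 844 CA adfe 982 EA bbbd 222 EFD df 477 EA ab 654 ED'
Scanning for matches:
  Match 1: 'CA'
  Match 2: 'EA'
  Match 3: 'EFD'
  Match 4: 'EA'
  Match 5: 'ED'
Total matches: 5

5


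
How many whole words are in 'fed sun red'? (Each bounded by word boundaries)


Word boundaries (\b) mark the start/end of each word.
Text: 'fed sun red'
Splitting by whitespace:
  Word 1: 'fed'
  Word 2: 'sun'
  Word 3: 'red'
Total whole words: 3

3


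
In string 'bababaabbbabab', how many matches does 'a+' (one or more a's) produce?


Pattern 'a+' matches one or more consecutive a's.
String: 'bababaabbbabab'
Scanning for runs of a:
  Match 1: 'a' (length 1)
  Match 2: 'a' (length 1)
  Match 3: 'aa' (length 2)
  Match 4: 'a' (length 1)
  Match 5: 'a' (length 1)
Total matches: 5

5


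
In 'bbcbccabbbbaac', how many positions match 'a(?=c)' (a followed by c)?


Lookahead 'a(?=c)' matches 'a' only when followed by 'c'.
String: 'bbcbccabbbbaac'
Checking each position where char is 'a':
  pos 6: 'a' -> no (next='b')
  pos 11: 'a' -> no (next='a')
  pos 12: 'a' -> MATCH (next='c')
Matching positions: [12]
Count: 1

1


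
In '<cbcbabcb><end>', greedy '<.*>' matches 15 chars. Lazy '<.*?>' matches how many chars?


Greedy '<.*>' tries to match as MUCH as possible.
Lazy '<.*?>' tries to match as LITTLE as possible.

String: '<cbcbabcb><end>'
Greedy '<.*>' starts at first '<' and extends to the LAST '>': '<cbcbabcb><end>' (15 chars)
Lazy '<.*?>' starts at first '<' and stops at the FIRST '>': '<cbcbabcb>' (10 chars)

10


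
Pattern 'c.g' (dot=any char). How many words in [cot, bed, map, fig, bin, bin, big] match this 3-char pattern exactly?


Pattern 'c.g' means: starts with 'c', any single char, ends with 'g'.
Checking each word (must be exactly 3 chars):
  'cot' (len=3): no
  'bed' (len=3): no
  'map' (len=3): no
  'fig' (len=3): no
  'bin' (len=3): no
  'bin' (len=3): no
  'big' (len=3): no
Matching words: []
Total: 0

0


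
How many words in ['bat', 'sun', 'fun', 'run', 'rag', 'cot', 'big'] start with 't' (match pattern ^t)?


Pattern ^t anchors to start of word. Check which words begin with 't':
  'bat' -> no
  'sun' -> no
  'fun' -> no
  'run' -> no
  'rag' -> no
  'cot' -> no
  'big' -> no
Matching words: []
Count: 0

0


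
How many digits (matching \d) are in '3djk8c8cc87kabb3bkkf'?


\d matches any digit 0-9.
Scanning '3djk8c8cc87kabb3bkkf':
  pos 0: '3' -> DIGIT
  pos 4: '8' -> DIGIT
  pos 6: '8' -> DIGIT
  pos 9: '8' -> DIGIT
  pos 10: '7' -> DIGIT
  pos 15: '3' -> DIGIT
Digits found: ['3', '8', '8', '8', '7', '3']
Total: 6

6


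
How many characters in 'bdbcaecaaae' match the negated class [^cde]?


Negated class [^cde] matches any char NOT in {c, d, e}
Scanning 'bdbcaecaaae':
  pos 0: 'b' -> MATCH
  pos 1: 'd' -> no (excluded)
  pos 2: 'b' -> MATCH
  pos 3: 'c' -> no (excluded)
  pos 4: 'a' -> MATCH
  pos 5: 'e' -> no (excluded)
  pos 6: 'c' -> no (excluded)
  pos 7: 'a' -> MATCH
  pos 8: 'a' -> MATCH
  pos 9: 'a' -> MATCH
  pos 10: 'e' -> no (excluded)
Total matches: 6

6


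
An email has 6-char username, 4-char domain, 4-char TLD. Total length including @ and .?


An email address has format: username@domain.tld
Username length: 6
'@' character: 1
Domain length: 4
'.' character: 1
TLD length: 4
Total = 6 + 1 + 4 + 1 + 4 = 16

16


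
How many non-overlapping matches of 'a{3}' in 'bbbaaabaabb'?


Pattern 'a{3}' matches exactly 3 consecutive a's (greedy, non-overlapping).
String: 'bbbaaabaabb'
Scanning for runs of a's:
  Run at pos 3: 'aaa' (length 3) -> 1 match(es)
  Run at pos 7: 'aa' (length 2) -> 0 match(es)
Matches found: ['aaa']
Total: 1

1


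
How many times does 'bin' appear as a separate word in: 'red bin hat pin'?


Scanning each word for exact match 'bin':
  Word 1: 'red' -> no
  Word 2: 'bin' -> MATCH
  Word 3: 'hat' -> no
  Word 4: 'pin' -> no
Total matches: 1

1


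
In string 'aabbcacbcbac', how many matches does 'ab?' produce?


Pattern 'ab?' matches 'a' optionally followed by 'b'.
String: 'aabbcacbcbac'
Scanning left to right for 'a' then checking next char:
  Match 1: 'a' (a not followed by b)
  Match 2: 'ab' (a followed by b)
  Match 3: 'a' (a not followed by b)
  Match 4: 'a' (a not followed by b)
Total matches: 4

4


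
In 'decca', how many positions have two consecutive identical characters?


Looking for consecutive identical characters in 'decca':
  pos 0-1: 'd' vs 'e' -> different
  pos 1-2: 'e' vs 'c' -> different
  pos 2-3: 'c' vs 'c' -> MATCH ('cc')
  pos 3-4: 'c' vs 'a' -> different
Consecutive identical pairs: ['cc']
Count: 1

1


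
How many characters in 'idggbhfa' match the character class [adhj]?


Character class [adhj] matches any of: {a, d, h, j}
Scanning string 'idggbhfa' character by character:
  pos 0: 'i' -> no
  pos 1: 'd' -> MATCH
  pos 2: 'g' -> no
  pos 3: 'g' -> no
  pos 4: 'b' -> no
  pos 5: 'h' -> MATCH
  pos 6: 'f' -> no
  pos 7: 'a' -> MATCH
Total matches: 3

3


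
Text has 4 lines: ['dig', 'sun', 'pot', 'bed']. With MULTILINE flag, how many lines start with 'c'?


With MULTILINE flag, ^ matches the start of each line.
Lines: ['dig', 'sun', 'pot', 'bed']
Checking which lines start with 'c':
  Line 1: 'dig' -> no
  Line 2: 'sun' -> no
  Line 3: 'pot' -> no
  Line 4: 'bed' -> no
Matching lines: []
Count: 0

0


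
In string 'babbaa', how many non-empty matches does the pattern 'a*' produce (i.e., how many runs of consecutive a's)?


Pattern 'a*' matches zero or more a's. We want non-empty runs of consecutive a's.
String: 'babbaa'
Walking through the string to find runs of a's:
  Run 1: positions 1-1 -> 'a'
  Run 2: positions 4-5 -> 'aa'
Non-empty runs found: ['a', 'aa']
Count: 2

2


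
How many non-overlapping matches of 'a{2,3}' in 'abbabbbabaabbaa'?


Pattern 'a{2,3}' matches between 2 and 3 consecutive a's (greedy).
String: 'abbabbbabaabbaa'
Finding runs of a's and applying greedy matching:
  Run at pos 0: 'a' (length 1)
  Run at pos 3: 'a' (length 1)
  Run at pos 7: 'a' (length 1)
  Run at pos 9: 'aa' (length 2)
  Run at pos 13: 'aa' (length 2)
Matches: ['aa', 'aa']
Count: 2

2


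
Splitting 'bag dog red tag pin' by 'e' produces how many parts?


Splitting by 'e' breaks the string at each occurrence of the separator.
Text: 'bag dog red tag pin'
Parts after split:
  Part 1: 'bag dog r'
  Part 2: 'd tag pin'
Total parts: 2

2


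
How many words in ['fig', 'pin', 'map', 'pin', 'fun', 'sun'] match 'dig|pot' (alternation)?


Alternation 'dig|pot' matches either 'dig' or 'pot'.
Checking each word:
  'fig' -> no
  'pin' -> no
  'map' -> no
  'pin' -> no
  'fun' -> no
  'sun' -> no
Matches: []
Count: 0

0


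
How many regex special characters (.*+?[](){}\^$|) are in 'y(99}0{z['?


Regex special characters are: . * + ? [ ] ( ) { } \ ^ $ |
Scanning 'y(99}0{z[':
  pos 1: '(' -> SPECIAL
  pos 4: '}' -> SPECIAL
  pos 6: '{' -> SPECIAL
  pos 8: '[' -> SPECIAL
Special chars found: ['(', '}', '{', '[']
Total: 4

4


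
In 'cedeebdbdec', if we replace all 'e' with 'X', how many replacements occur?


re.sub('e', 'X', text) replaces every occurrence of 'e' with 'X'.
Text: 'cedeebdbdec'
Scanning for 'e':
  pos 1: 'e' -> replacement #1
  pos 3: 'e' -> replacement #2
  pos 4: 'e' -> replacement #3
  pos 9: 'e' -> replacement #4
Total replacements: 4

4


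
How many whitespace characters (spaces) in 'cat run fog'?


\s matches whitespace characters (spaces, tabs, etc.).
Text: 'cat run fog'
This text has 3 words separated by spaces.
Number of spaces = number of words - 1 = 3 - 1 = 2

2


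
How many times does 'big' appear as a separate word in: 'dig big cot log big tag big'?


Scanning each word for exact match 'big':
  Word 1: 'dig' -> no
  Word 2: 'big' -> MATCH
  Word 3: 'cot' -> no
  Word 4: 'log' -> no
  Word 5: 'big' -> MATCH
  Word 6: 'tag' -> no
  Word 7: 'big' -> MATCH
Total matches: 3

3


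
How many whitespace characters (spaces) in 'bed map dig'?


\s matches whitespace characters (spaces, tabs, etc.).
Text: 'bed map dig'
This text has 3 words separated by spaces.
Number of spaces = number of words - 1 = 3 - 1 = 2

2


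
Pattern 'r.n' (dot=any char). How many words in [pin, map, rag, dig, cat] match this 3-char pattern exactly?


Pattern 'r.n' means: starts with 'r', any single char, ends with 'n'.
Checking each word (must be exactly 3 chars):
  'pin' (len=3): no
  'map' (len=3): no
  'rag' (len=3): no
  'dig' (len=3): no
  'cat' (len=3): no
Matching words: []
Total: 0

0


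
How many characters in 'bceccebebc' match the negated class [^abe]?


Negated class [^abe] matches any char NOT in {a, b, e}
Scanning 'bceccebebc':
  pos 0: 'b' -> no (excluded)
  pos 1: 'c' -> MATCH
  pos 2: 'e' -> no (excluded)
  pos 3: 'c' -> MATCH
  pos 4: 'c' -> MATCH
  pos 5: 'e' -> no (excluded)
  pos 6: 'b' -> no (excluded)
  pos 7: 'e' -> no (excluded)
  pos 8: 'b' -> no (excluded)
  pos 9: 'c' -> MATCH
Total matches: 4

4


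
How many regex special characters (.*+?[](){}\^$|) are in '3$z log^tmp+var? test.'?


Regex special characters are: . * + ? [ ] ( ) { } \ ^ $ |
Scanning '3$z log^tmp+var? test.':
  pos 1: '$' -> SPECIAL
  pos 7: '^' -> SPECIAL
  pos 11: '+' -> SPECIAL
  pos 15: '?' -> SPECIAL
  pos 21: '.' -> SPECIAL
Special chars found: ['$', '^', '+', '?', '.']
Total: 5

5


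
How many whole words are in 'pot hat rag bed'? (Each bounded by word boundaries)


Word boundaries (\b) mark the start/end of each word.
Text: 'pot hat rag bed'
Splitting by whitespace:
  Word 1: 'pot'
  Word 2: 'hat'
  Word 3: 'rag'
  Word 4: 'bed'
Total whole words: 4

4


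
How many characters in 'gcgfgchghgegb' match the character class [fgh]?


Character class [fgh] matches any of: {f, g, h}
Scanning string 'gcgfgchghgegb' character by character:
  pos 0: 'g' -> MATCH
  pos 1: 'c' -> no
  pos 2: 'g' -> MATCH
  pos 3: 'f' -> MATCH
  pos 4: 'g' -> MATCH
  pos 5: 'c' -> no
  pos 6: 'h' -> MATCH
  pos 7: 'g' -> MATCH
  pos 8: 'h' -> MATCH
  pos 9: 'g' -> MATCH
  pos 10: 'e' -> no
  pos 11: 'g' -> MATCH
  pos 12: 'b' -> no
Total matches: 9

9


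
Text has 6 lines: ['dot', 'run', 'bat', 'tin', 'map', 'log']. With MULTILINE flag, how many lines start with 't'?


With MULTILINE flag, ^ matches the start of each line.
Lines: ['dot', 'run', 'bat', 'tin', 'map', 'log']
Checking which lines start with 't':
  Line 1: 'dot' -> no
  Line 2: 'run' -> no
  Line 3: 'bat' -> no
  Line 4: 'tin' -> MATCH
  Line 5: 'map' -> no
  Line 6: 'log' -> no
Matching lines: ['tin']
Count: 1

1


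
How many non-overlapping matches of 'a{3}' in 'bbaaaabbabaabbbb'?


Pattern 'a{3}' matches exactly 3 consecutive a's (greedy, non-overlapping).
String: 'bbaaaabbabaabbbb'
Scanning for runs of a's:
  Run at pos 2: 'aaaa' (length 4) -> 1 match(es)
  Run at pos 8: 'a' (length 1) -> 0 match(es)
  Run at pos 10: 'aa' (length 2) -> 0 match(es)
Matches found: ['aaa']
Total: 1

1


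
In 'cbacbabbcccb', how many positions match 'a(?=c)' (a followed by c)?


Lookahead 'a(?=c)' matches 'a' only when followed by 'c'.
String: 'cbacbabbcccb'
Checking each position where char is 'a':
  pos 2: 'a' -> MATCH (next='c')
  pos 5: 'a' -> no (next='b')
Matching positions: [2]
Count: 1

1


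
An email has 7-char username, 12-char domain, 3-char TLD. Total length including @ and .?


An email address has format: username@domain.tld
Username length: 7
'@' character: 1
Domain length: 12
'.' character: 1
TLD length: 3
Total = 7 + 1 + 12 + 1 + 3 = 24

24


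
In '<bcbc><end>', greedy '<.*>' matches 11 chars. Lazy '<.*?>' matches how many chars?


Greedy '<.*>' tries to match as MUCH as possible.
Lazy '<.*?>' tries to match as LITTLE as possible.

String: '<bcbc><end>'
Greedy '<.*>' starts at first '<' and extends to the LAST '>': '<bcbc><end>' (11 chars)
Lazy '<.*?>' starts at first '<' and stops at the FIRST '>': '<bcbc>' (6 chars)

6


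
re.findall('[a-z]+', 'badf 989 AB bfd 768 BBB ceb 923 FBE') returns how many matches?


Pattern '[a-z]+' finds one or more lowercase letters.
Text: 'badf 989 AB bfd 768 BBB ceb 923 FBE'
Scanning for matches:
  Match 1: 'badf'
  Match 2: 'bfd'
  Match 3: 'ceb'
Total matches: 3

3


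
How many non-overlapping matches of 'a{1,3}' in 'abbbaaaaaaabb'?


Pattern 'a{1,3}' matches between 1 and 3 consecutive a's (greedy).
String: 'abbbaaaaaaabb'
Finding runs of a's and applying greedy matching:
  Run at pos 0: 'a' (length 1)
  Run at pos 4: 'aaaaaaa' (length 7)
Matches: ['a', 'aaa', 'aaa', 'a']
Count: 4

4


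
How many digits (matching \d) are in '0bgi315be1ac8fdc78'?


\d matches any digit 0-9.
Scanning '0bgi315be1ac8fdc78':
  pos 0: '0' -> DIGIT
  pos 4: '3' -> DIGIT
  pos 5: '1' -> DIGIT
  pos 6: '5' -> DIGIT
  pos 9: '1' -> DIGIT
  pos 12: '8' -> DIGIT
  pos 16: '7' -> DIGIT
  pos 17: '8' -> DIGIT
Digits found: ['0', '3', '1', '5', '1', '8', '7', '8']
Total: 8

8


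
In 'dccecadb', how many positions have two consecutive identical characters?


Looking for consecutive identical characters in 'dccecadb':
  pos 0-1: 'd' vs 'c' -> different
  pos 1-2: 'c' vs 'c' -> MATCH ('cc')
  pos 2-3: 'c' vs 'e' -> different
  pos 3-4: 'e' vs 'c' -> different
  pos 4-5: 'c' vs 'a' -> different
  pos 5-6: 'a' vs 'd' -> different
  pos 6-7: 'd' vs 'b' -> different
Consecutive identical pairs: ['cc']
Count: 1

1


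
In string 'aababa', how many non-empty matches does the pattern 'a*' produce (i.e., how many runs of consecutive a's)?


Pattern 'a*' matches zero or more a's. We want non-empty runs of consecutive a's.
String: 'aababa'
Walking through the string to find runs of a's:
  Run 1: positions 0-1 -> 'aa'
  Run 2: positions 3-3 -> 'a'
  Run 3: positions 5-5 -> 'a'
Non-empty runs found: ['aa', 'a', 'a']
Count: 3

3


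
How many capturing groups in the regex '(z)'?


To count capturing groups, count each '(' that starts a group.
Pattern: '(z)'
Walking through the pattern:
  Position 0: '(' -> group #1
Total capturing groups: 1

1


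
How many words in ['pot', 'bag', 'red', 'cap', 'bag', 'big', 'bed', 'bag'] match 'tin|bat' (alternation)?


Alternation 'tin|bat' matches either 'tin' or 'bat'.
Checking each word:
  'pot' -> no
  'bag' -> no
  'red' -> no
  'cap' -> no
  'bag' -> no
  'big' -> no
  'bed' -> no
  'bag' -> no
Matches: []
Count: 0

0


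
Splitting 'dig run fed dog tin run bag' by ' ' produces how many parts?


Splitting by ' ' breaks the string at each occurrence of the separator.
Text: 'dig run fed dog tin run bag'
Parts after split:
  Part 1: 'dig'
  Part 2: 'run'
  Part 3: 'fed'
  Part 4: 'dog'
  Part 5: 'tin'
  Part 6: 'run'
  Part 7: 'bag'
Total parts: 7

7


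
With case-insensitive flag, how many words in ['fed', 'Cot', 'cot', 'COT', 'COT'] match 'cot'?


Case-insensitive matching: compare each word's lowercase form to 'cot'.
  'fed' -> lower='fed' -> no
  'Cot' -> lower='cot' -> MATCH
  'cot' -> lower='cot' -> MATCH
  'COT' -> lower='cot' -> MATCH
  'COT' -> lower='cot' -> MATCH
Matches: ['Cot', 'cot', 'COT', 'COT']
Count: 4

4


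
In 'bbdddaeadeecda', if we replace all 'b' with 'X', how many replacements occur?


re.sub('b', 'X', text) replaces every occurrence of 'b' with 'X'.
Text: 'bbdddaeadeecda'
Scanning for 'b':
  pos 0: 'b' -> replacement #1
  pos 1: 'b' -> replacement #2
Total replacements: 2

2


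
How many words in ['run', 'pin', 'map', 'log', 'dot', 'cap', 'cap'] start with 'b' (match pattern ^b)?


Pattern ^b anchors to start of word. Check which words begin with 'b':
  'run' -> no
  'pin' -> no
  'map' -> no
  'log' -> no
  'dot' -> no
  'cap' -> no
  'cap' -> no
Matching words: []
Count: 0

0


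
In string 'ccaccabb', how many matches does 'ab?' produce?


Pattern 'ab?' matches 'a' optionally followed by 'b'.
String: 'ccaccabb'
Scanning left to right for 'a' then checking next char:
  Match 1: 'a' (a not followed by b)
  Match 2: 'ab' (a followed by b)
Total matches: 2

2


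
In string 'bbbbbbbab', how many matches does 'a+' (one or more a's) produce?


Pattern 'a+' matches one or more consecutive a's.
String: 'bbbbbbbab'
Scanning for runs of a:
  Match 1: 'a' (length 1)
Total matches: 1

1


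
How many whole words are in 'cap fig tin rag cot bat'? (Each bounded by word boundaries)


Word boundaries (\b) mark the start/end of each word.
Text: 'cap fig tin rag cot bat'
Splitting by whitespace:
  Word 1: 'cap'
  Word 2: 'fig'
  Word 3: 'tin'
  Word 4: 'rag'
  Word 5: 'cot'
  Word 6: 'bat'
Total whole words: 6

6


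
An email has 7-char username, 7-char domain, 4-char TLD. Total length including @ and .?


An email address has format: username@domain.tld
Username length: 7
'@' character: 1
Domain length: 7
'.' character: 1
TLD length: 4
Total = 7 + 1 + 7 + 1 + 4 = 20

20


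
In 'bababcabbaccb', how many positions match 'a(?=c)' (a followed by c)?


Lookahead 'a(?=c)' matches 'a' only when followed by 'c'.
String: 'bababcabbaccb'
Checking each position where char is 'a':
  pos 1: 'a' -> no (next='b')
  pos 3: 'a' -> no (next='b')
  pos 6: 'a' -> no (next='b')
  pos 9: 'a' -> MATCH (next='c')
Matching positions: [9]
Count: 1

1


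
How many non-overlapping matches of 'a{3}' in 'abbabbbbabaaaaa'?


Pattern 'a{3}' matches exactly 3 consecutive a's (greedy, non-overlapping).
String: 'abbabbbbabaaaaa'
Scanning for runs of a's:
  Run at pos 0: 'a' (length 1) -> 0 match(es)
  Run at pos 3: 'a' (length 1) -> 0 match(es)
  Run at pos 8: 'a' (length 1) -> 0 match(es)
  Run at pos 10: 'aaaaa' (length 5) -> 1 match(es)
Matches found: ['aaa']
Total: 1

1


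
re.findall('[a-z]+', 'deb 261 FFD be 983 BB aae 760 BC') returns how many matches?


Pattern '[a-z]+' finds one or more lowercase letters.
Text: 'deb 261 FFD be 983 BB aae 760 BC'
Scanning for matches:
  Match 1: 'deb'
  Match 2: 'be'
  Match 3: 'aae'
Total matches: 3

3


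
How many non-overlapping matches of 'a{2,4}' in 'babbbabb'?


Pattern 'a{2,4}' matches between 2 and 4 consecutive a's (greedy).
String: 'babbbabb'
Finding runs of a's and applying greedy matching:
  Run at pos 1: 'a' (length 1)
  Run at pos 5: 'a' (length 1)
Matches: []
Count: 0

0


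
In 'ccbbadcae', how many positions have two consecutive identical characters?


Looking for consecutive identical characters in 'ccbbadcae':
  pos 0-1: 'c' vs 'c' -> MATCH ('cc')
  pos 1-2: 'c' vs 'b' -> different
  pos 2-3: 'b' vs 'b' -> MATCH ('bb')
  pos 3-4: 'b' vs 'a' -> different
  pos 4-5: 'a' vs 'd' -> different
  pos 5-6: 'd' vs 'c' -> different
  pos 6-7: 'c' vs 'a' -> different
  pos 7-8: 'a' vs 'e' -> different
Consecutive identical pairs: ['cc', 'bb']
Count: 2

2


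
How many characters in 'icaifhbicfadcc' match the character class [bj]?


Character class [bj] matches any of: {b, j}
Scanning string 'icaifhbicfadcc' character by character:
  pos 0: 'i' -> no
  pos 1: 'c' -> no
  pos 2: 'a' -> no
  pos 3: 'i' -> no
  pos 4: 'f' -> no
  pos 5: 'h' -> no
  pos 6: 'b' -> MATCH
  pos 7: 'i' -> no
  pos 8: 'c' -> no
  pos 9: 'f' -> no
  pos 10: 'a' -> no
  pos 11: 'd' -> no
  pos 12: 'c' -> no
  pos 13: 'c' -> no
Total matches: 1

1


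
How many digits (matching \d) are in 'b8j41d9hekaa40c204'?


\d matches any digit 0-9.
Scanning 'b8j41d9hekaa40c204':
  pos 1: '8' -> DIGIT
  pos 3: '4' -> DIGIT
  pos 4: '1' -> DIGIT
  pos 6: '9' -> DIGIT
  pos 12: '4' -> DIGIT
  pos 13: '0' -> DIGIT
  pos 15: '2' -> DIGIT
  pos 16: '0' -> DIGIT
  pos 17: '4' -> DIGIT
Digits found: ['8', '4', '1', '9', '4', '0', '2', '0', '4']
Total: 9

9


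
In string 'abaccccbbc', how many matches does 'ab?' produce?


Pattern 'ab?' matches 'a' optionally followed by 'b'.
String: 'abaccccbbc'
Scanning left to right for 'a' then checking next char:
  Match 1: 'ab' (a followed by b)
  Match 2: 'a' (a not followed by b)
Total matches: 2

2


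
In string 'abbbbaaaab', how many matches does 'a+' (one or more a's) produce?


Pattern 'a+' matches one or more consecutive a's.
String: 'abbbbaaaab'
Scanning for runs of a:
  Match 1: 'a' (length 1)
  Match 2: 'aaaa' (length 4)
Total matches: 2

2


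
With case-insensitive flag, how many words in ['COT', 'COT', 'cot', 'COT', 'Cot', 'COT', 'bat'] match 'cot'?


Case-insensitive matching: compare each word's lowercase form to 'cot'.
  'COT' -> lower='cot' -> MATCH
  'COT' -> lower='cot' -> MATCH
  'cot' -> lower='cot' -> MATCH
  'COT' -> lower='cot' -> MATCH
  'Cot' -> lower='cot' -> MATCH
  'COT' -> lower='cot' -> MATCH
  'bat' -> lower='bat' -> no
Matches: ['COT', 'COT', 'cot', 'COT', 'Cot', 'COT']
Count: 6

6


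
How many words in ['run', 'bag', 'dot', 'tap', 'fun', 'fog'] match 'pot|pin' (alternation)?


Alternation 'pot|pin' matches either 'pot' or 'pin'.
Checking each word:
  'run' -> no
  'bag' -> no
  'dot' -> no
  'tap' -> no
  'fun' -> no
  'fog' -> no
Matches: []
Count: 0

0


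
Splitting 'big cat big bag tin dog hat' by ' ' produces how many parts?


Splitting by ' ' breaks the string at each occurrence of the separator.
Text: 'big cat big bag tin dog hat'
Parts after split:
  Part 1: 'big'
  Part 2: 'cat'
  Part 3: 'big'
  Part 4: 'bag'
  Part 5: 'tin'
  Part 6: 'dog'
  Part 7: 'hat'
Total parts: 7

7


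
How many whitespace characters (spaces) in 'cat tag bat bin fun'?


\s matches whitespace characters (spaces, tabs, etc.).
Text: 'cat tag bat bin fun'
This text has 5 words separated by spaces.
Number of spaces = number of words - 1 = 5 - 1 = 4

4


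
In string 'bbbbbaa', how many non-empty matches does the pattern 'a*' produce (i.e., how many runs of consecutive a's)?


Pattern 'a*' matches zero or more a's. We want non-empty runs of consecutive a's.
String: 'bbbbbaa'
Walking through the string to find runs of a's:
  Run 1: positions 5-6 -> 'aa'
Non-empty runs found: ['aa']
Count: 1

1


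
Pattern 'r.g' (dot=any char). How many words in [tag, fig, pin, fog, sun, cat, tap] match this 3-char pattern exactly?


Pattern 'r.g' means: starts with 'r', any single char, ends with 'g'.
Checking each word (must be exactly 3 chars):
  'tag' (len=3): no
  'fig' (len=3): no
  'pin' (len=3): no
  'fog' (len=3): no
  'sun' (len=3): no
  'cat' (len=3): no
  'tap' (len=3): no
Matching words: []
Total: 0

0


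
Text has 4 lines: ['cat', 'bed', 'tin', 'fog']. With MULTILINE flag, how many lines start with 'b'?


With MULTILINE flag, ^ matches the start of each line.
Lines: ['cat', 'bed', 'tin', 'fog']
Checking which lines start with 'b':
  Line 1: 'cat' -> no
  Line 2: 'bed' -> MATCH
  Line 3: 'tin' -> no
  Line 4: 'fog' -> no
Matching lines: ['bed']
Count: 1

1


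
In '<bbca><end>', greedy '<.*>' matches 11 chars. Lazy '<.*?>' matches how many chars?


Greedy '<.*>' tries to match as MUCH as possible.
Lazy '<.*?>' tries to match as LITTLE as possible.

String: '<bbca><end>'
Greedy '<.*>' starts at first '<' and extends to the LAST '>': '<bbca><end>' (11 chars)
Lazy '<.*?>' starts at first '<' and stops at the FIRST '>': '<bbca>' (6 chars)

6


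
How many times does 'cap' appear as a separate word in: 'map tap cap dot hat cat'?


Scanning each word for exact match 'cap':
  Word 1: 'map' -> no
  Word 2: 'tap' -> no
  Word 3: 'cap' -> MATCH
  Word 4: 'dot' -> no
  Word 5: 'hat' -> no
  Word 6: 'cat' -> no
Total matches: 1

1


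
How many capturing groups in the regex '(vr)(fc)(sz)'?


To count capturing groups, count each '(' that starts a group.
Pattern: '(vr)(fc)(sz)'
Walking through the pattern:
  Position 0: '(' -> group #1
  Position 4: '(' -> group #2
  Position 8: '(' -> group #3
Total capturing groups: 3

3


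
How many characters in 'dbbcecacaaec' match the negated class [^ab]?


Negated class [^ab] matches any char NOT in {a, b}
Scanning 'dbbcecacaaec':
  pos 0: 'd' -> MATCH
  pos 1: 'b' -> no (excluded)
  pos 2: 'b' -> no (excluded)
  pos 3: 'c' -> MATCH
  pos 4: 'e' -> MATCH
  pos 5: 'c' -> MATCH
  pos 6: 'a' -> no (excluded)
  pos 7: 'c' -> MATCH
  pos 8: 'a' -> no (excluded)
  pos 9: 'a' -> no (excluded)
  pos 10: 'e' -> MATCH
  pos 11: 'c' -> MATCH
Total matches: 7

7


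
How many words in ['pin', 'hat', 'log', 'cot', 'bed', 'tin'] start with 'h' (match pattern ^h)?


Pattern ^h anchors to start of word. Check which words begin with 'h':
  'pin' -> no
  'hat' -> MATCH (starts with 'h')
  'log' -> no
  'cot' -> no
  'bed' -> no
  'tin' -> no
Matching words: ['hat']
Count: 1

1


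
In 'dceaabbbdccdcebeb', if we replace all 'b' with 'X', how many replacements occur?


re.sub('b', 'X', text) replaces every occurrence of 'b' with 'X'.
Text: 'dceaabbbdccdcebeb'
Scanning for 'b':
  pos 5: 'b' -> replacement #1
  pos 6: 'b' -> replacement #2
  pos 7: 'b' -> replacement #3
  pos 14: 'b' -> replacement #4
  pos 16: 'b' -> replacement #5
Total replacements: 5

5


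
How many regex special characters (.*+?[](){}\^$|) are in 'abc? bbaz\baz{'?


Regex special characters are: . * + ? [ ] ( ) { } \ ^ $ |
Scanning 'abc? bbaz\baz{':
  pos 3: '?' -> SPECIAL
  pos 9: '\' -> SPECIAL
  pos 13: '{' -> SPECIAL
Special chars found: ['?', '\\', '{']
Total: 3

3


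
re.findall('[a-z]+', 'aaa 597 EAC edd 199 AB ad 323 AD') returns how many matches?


Pattern '[a-z]+' finds one or more lowercase letters.
Text: 'aaa 597 EAC edd 199 AB ad 323 AD'
Scanning for matches:
  Match 1: 'aaa'
  Match 2: 'edd'
  Match 3: 'ad'
Total matches: 3

3


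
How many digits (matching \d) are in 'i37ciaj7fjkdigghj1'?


\d matches any digit 0-9.
Scanning 'i37ciaj7fjkdigghj1':
  pos 1: '3' -> DIGIT
  pos 2: '7' -> DIGIT
  pos 7: '7' -> DIGIT
  pos 17: '1' -> DIGIT
Digits found: ['3', '7', '7', '1']
Total: 4

4


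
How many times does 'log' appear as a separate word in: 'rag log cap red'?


Scanning each word for exact match 'log':
  Word 1: 'rag' -> no
  Word 2: 'log' -> MATCH
  Word 3: 'cap' -> no
  Word 4: 'red' -> no
Total matches: 1

1


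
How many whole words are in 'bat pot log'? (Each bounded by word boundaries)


Word boundaries (\b) mark the start/end of each word.
Text: 'bat pot log'
Splitting by whitespace:
  Word 1: 'bat'
  Word 2: 'pot'
  Word 3: 'log'
Total whole words: 3

3


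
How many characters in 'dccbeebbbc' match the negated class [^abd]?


Negated class [^abd] matches any char NOT in {a, b, d}
Scanning 'dccbeebbbc':
  pos 0: 'd' -> no (excluded)
  pos 1: 'c' -> MATCH
  pos 2: 'c' -> MATCH
  pos 3: 'b' -> no (excluded)
  pos 4: 'e' -> MATCH
  pos 5: 'e' -> MATCH
  pos 6: 'b' -> no (excluded)
  pos 7: 'b' -> no (excluded)
  pos 8: 'b' -> no (excluded)
  pos 9: 'c' -> MATCH
Total matches: 5

5


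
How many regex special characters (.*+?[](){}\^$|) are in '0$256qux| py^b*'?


Regex special characters are: . * + ? [ ] ( ) { } \ ^ $ |
Scanning '0$256qux| py^b*':
  pos 1: '$' -> SPECIAL
  pos 8: '|' -> SPECIAL
  pos 12: '^' -> SPECIAL
  pos 14: '*' -> SPECIAL
Special chars found: ['$', '|', '^', '*']
Total: 4

4


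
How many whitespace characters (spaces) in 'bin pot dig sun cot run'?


\s matches whitespace characters (spaces, tabs, etc.).
Text: 'bin pot dig sun cot run'
This text has 6 words separated by spaces.
Number of spaces = number of words - 1 = 6 - 1 = 5

5


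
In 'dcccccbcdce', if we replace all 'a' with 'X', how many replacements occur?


re.sub('a', 'X', text) replaces every occurrence of 'a' with 'X'.
Text: 'dcccccbcdce'
Scanning for 'a':
Total replacements: 0

0


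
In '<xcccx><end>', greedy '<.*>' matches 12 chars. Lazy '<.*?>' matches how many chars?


Greedy '<.*>' tries to match as MUCH as possible.
Lazy '<.*?>' tries to match as LITTLE as possible.

String: '<xcccx><end>'
Greedy '<.*>' starts at first '<' and extends to the LAST '>': '<xcccx><end>' (12 chars)
Lazy '<.*?>' starts at first '<' and stops at the FIRST '>': '<xcccx>' (7 chars)

7


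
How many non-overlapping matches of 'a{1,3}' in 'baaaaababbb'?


Pattern 'a{1,3}' matches between 1 and 3 consecutive a's (greedy).
String: 'baaaaababbb'
Finding runs of a's and applying greedy matching:
  Run at pos 1: 'aaaaa' (length 5)
  Run at pos 7: 'a' (length 1)
Matches: ['aaa', 'aa', 'a']
Count: 3

3


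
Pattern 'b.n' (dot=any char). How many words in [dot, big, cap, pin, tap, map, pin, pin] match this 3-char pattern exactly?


Pattern 'b.n' means: starts with 'b', any single char, ends with 'n'.
Checking each word (must be exactly 3 chars):
  'dot' (len=3): no
  'big' (len=3): no
  'cap' (len=3): no
  'pin' (len=3): no
  'tap' (len=3): no
  'map' (len=3): no
  'pin' (len=3): no
  'pin' (len=3): no
Matching words: []
Total: 0

0


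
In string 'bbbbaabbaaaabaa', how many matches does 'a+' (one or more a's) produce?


Pattern 'a+' matches one or more consecutive a's.
String: 'bbbbaabbaaaabaa'
Scanning for runs of a:
  Match 1: 'aa' (length 2)
  Match 2: 'aaaa' (length 4)
  Match 3: 'aa' (length 2)
Total matches: 3

3


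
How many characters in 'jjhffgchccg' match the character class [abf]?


Character class [abf] matches any of: {a, b, f}
Scanning string 'jjhffgchccg' character by character:
  pos 0: 'j' -> no
  pos 1: 'j' -> no
  pos 2: 'h' -> no
  pos 3: 'f' -> MATCH
  pos 4: 'f' -> MATCH
  pos 5: 'g' -> no
  pos 6: 'c' -> no
  pos 7: 'h' -> no
  pos 8: 'c' -> no
  pos 9: 'c' -> no
  pos 10: 'g' -> no
Total matches: 2

2


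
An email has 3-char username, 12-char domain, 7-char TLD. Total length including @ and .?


An email address has format: username@domain.tld
Username length: 3
'@' character: 1
Domain length: 12
'.' character: 1
TLD length: 7
Total = 3 + 1 + 12 + 1 + 7 = 24

24


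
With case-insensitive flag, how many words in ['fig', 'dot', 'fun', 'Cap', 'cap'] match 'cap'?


Case-insensitive matching: compare each word's lowercase form to 'cap'.
  'fig' -> lower='fig' -> no
  'dot' -> lower='dot' -> no
  'fun' -> lower='fun' -> no
  'Cap' -> lower='cap' -> MATCH
  'cap' -> lower='cap' -> MATCH
Matches: ['Cap', 'cap']
Count: 2

2


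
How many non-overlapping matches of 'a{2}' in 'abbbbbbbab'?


Pattern 'a{2}' matches exactly 2 consecutive a's (greedy, non-overlapping).
String: 'abbbbbbbab'
Scanning for runs of a's:
  Run at pos 0: 'a' (length 1) -> 0 match(es)
  Run at pos 8: 'a' (length 1) -> 0 match(es)
Matches found: []
Total: 0

0


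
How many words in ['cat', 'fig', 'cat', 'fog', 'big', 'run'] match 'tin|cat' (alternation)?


Alternation 'tin|cat' matches either 'tin' or 'cat'.
Checking each word:
  'cat' -> MATCH
  'fig' -> no
  'cat' -> MATCH
  'fog' -> no
  'big' -> no
  'run' -> no
Matches: ['cat', 'cat']
Count: 2

2


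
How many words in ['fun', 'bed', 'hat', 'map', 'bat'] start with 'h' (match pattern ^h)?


Pattern ^h anchors to start of word. Check which words begin with 'h':
  'fun' -> no
  'bed' -> no
  'hat' -> MATCH (starts with 'h')
  'map' -> no
  'bat' -> no
Matching words: ['hat']
Count: 1

1


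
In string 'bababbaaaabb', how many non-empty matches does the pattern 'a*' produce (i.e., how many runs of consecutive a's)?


Pattern 'a*' matches zero or more a's. We want non-empty runs of consecutive a's.
String: 'bababbaaaabb'
Walking through the string to find runs of a's:
  Run 1: positions 1-1 -> 'a'
  Run 2: positions 3-3 -> 'a'
  Run 3: positions 6-9 -> 'aaaa'
Non-empty runs found: ['a', 'a', 'aaaa']
Count: 3

3


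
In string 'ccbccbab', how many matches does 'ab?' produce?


Pattern 'ab?' matches 'a' optionally followed by 'b'.
String: 'ccbccbab'
Scanning left to right for 'a' then checking next char:
  Match 1: 'ab' (a followed by b)
Total matches: 1

1


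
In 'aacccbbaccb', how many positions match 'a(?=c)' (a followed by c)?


Lookahead 'a(?=c)' matches 'a' only when followed by 'c'.
String: 'aacccbbaccb'
Checking each position where char is 'a':
  pos 0: 'a' -> no (next='a')
  pos 1: 'a' -> MATCH (next='c')
  pos 7: 'a' -> MATCH (next='c')
Matching positions: [1, 7]
Count: 2

2


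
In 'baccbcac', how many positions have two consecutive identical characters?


Looking for consecutive identical characters in 'baccbcac':
  pos 0-1: 'b' vs 'a' -> different
  pos 1-2: 'a' vs 'c' -> different
  pos 2-3: 'c' vs 'c' -> MATCH ('cc')
  pos 3-4: 'c' vs 'b' -> different
  pos 4-5: 'b' vs 'c' -> different
  pos 5-6: 'c' vs 'a' -> different
  pos 6-7: 'a' vs 'c' -> different
Consecutive identical pairs: ['cc']
Count: 1

1


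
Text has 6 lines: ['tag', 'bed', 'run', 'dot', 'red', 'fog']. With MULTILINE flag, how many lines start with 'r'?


With MULTILINE flag, ^ matches the start of each line.
Lines: ['tag', 'bed', 'run', 'dot', 'red', 'fog']
Checking which lines start with 'r':
  Line 1: 'tag' -> no
  Line 2: 'bed' -> no
  Line 3: 'run' -> MATCH
  Line 4: 'dot' -> no
  Line 5: 'red' -> MATCH
  Line 6: 'fog' -> no
Matching lines: ['run', 'red']
Count: 2

2


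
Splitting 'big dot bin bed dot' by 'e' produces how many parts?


Splitting by 'e' breaks the string at each occurrence of the separator.
Text: 'big dot bin bed dot'
Parts after split:
  Part 1: 'big dot bin b'
  Part 2: 'd dot'
Total parts: 2

2


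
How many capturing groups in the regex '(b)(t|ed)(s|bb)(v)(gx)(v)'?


To count capturing groups, count each '(' that starts a group.
Pattern: '(b)(t|ed)(s|bb)(v)(gx)(v)'
Walking through the pattern:
  Position 0: '(' -> group #1
  Position 3: '(' -> group #2
  Position 9: '(' -> group #3
  Position 15: '(' -> group #4
  Position 18: '(' -> group #5
  Position 22: '(' -> group #6
Total capturing groups: 6

6


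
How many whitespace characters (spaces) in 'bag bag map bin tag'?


\s matches whitespace characters (spaces, tabs, etc.).
Text: 'bag bag map bin tag'
This text has 5 words separated by spaces.
Number of spaces = number of words - 1 = 5 - 1 = 4

4


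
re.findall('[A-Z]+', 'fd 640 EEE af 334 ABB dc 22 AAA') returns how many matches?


Pattern '[A-Z]+' finds one or more uppercase letters.
Text: 'fd 640 EEE af 334 ABB dc 22 AAA'
Scanning for matches:
  Match 1: 'EEE'
  Match 2: 'ABB'
  Match 3: 'AAA'
Total matches: 3

3


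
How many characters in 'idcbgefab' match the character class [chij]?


Character class [chij] matches any of: {c, h, i, j}
Scanning string 'idcbgefab' character by character:
  pos 0: 'i' -> MATCH
  pos 1: 'd' -> no
  pos 2: 'c' -> MATCH
  pos 3: 'b' -> no
  pos 4: 'g' -> no
  pos 5: 'e' -> no
  pos 6: 'f' -> no
  pos 7: 'a' -> no
  pos 8: 'b' -> no
Total matches: 2

2


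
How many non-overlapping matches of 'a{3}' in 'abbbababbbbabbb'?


Pattern 'a{3}' matches exactly 3 consecutive a's (greedy, non-overlapping).
String: 'abbbababbbbabbb'
Scanning for runs of a's:
  Run at pos 0: 'a' (length 1) -> 0 match(es)
  Run at pos 4: 'a' (length 1) -> 0 match(es)
  Run at pos 6: 'a' (length 1) -> 0 match(es)
  Run at pos 11: 'a' (length 1) -> 0 match(es)
Matches found: []
Total: 0

0


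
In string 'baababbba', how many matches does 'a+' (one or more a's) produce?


Pattern 'a+' matches one or more consecutive a's.
String: 'baababbba'
Scanning for runs of a:
  Match 1: 'aa' (length 2)
  Match 2: 'a' (length 1)
  Match 3: 'a' (length 1)
Total matches: 3

3


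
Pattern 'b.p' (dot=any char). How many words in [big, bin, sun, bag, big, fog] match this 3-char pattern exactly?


Pattern 'b.p' means: starts with 'b', any single char, ends with 'p'.
Checking each word (must be exactly 3 chars):
  'big' (len=3): no
  'bin' (len=3): no
  'sun' (len=3): no
  'bag' (len=3): no
  'big' (len=3): no
  'fog' (len=3): no
Matching words: []
Total: 0

0


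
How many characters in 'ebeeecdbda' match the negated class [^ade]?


Negated class [^ade] matches any char NOT in {a, d, e}
Scanning 'ebeeecdbda':
  pos 0: 'e' -> no (excluded)
  pos 1: 'b' -> MATCH
  pos 2: 'e' -> no (excluded)
  pos 3: 'e' -> no (excluded)
  pos 4: 'e' -> no (excluded)
  pos 5: 'c' -> MATCH
  pos 6: 'd' -> no (excluded)
  pos 7: 'b' -> MATCH
  pos 8: 'd' -> no (excluded)
  pos 9: 'a' -> no (excluded)
Total matches: 3

3


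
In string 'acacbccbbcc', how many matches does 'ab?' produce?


Pattern 'ab?' matches 'a' optionally followed by 'b'.
String: 'acacbccbbcc'
Scanning left to right for 'a' then checking next char:
  Match 1: 'a' (a not followed by b)
  Match 2: 'a' (a not followed by b)
Total matches: 2

2


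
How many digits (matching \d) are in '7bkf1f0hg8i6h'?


\d matches any digit 0-9.
Scanning '7bkf1f0hg8i6h':
  pos 0: '7' -> DIGIT
  pos 4: '1' -> DIGIT
  pos 6: '0' -> DIGIT
  pos 9: '8' -> DIGIT
  pos 11: '6' -> DIGIT
Digits found: ['7', '1', '0', '8', '6']
Total: 5

5


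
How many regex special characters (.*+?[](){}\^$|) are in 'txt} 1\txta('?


Regex special characters are: . * + ? [ ] ( ) { } \ ^ $ |
Scanning 'txt} 1\txta(':
  pos 3: '}' -> SPECIAL
  pos 6: '\' -> SPECIAL
  pos 11: '(' -> SPECIAL
Special chars found: ['}', '\\', '(']
Total: 3

3


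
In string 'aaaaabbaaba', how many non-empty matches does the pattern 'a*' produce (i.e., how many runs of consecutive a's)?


Pattern 'a*' matches zero or more a's. We want non-empty runs of consecutive a's.
String: 'aaaaabbaaba'
Walking through the string to find runs of a's:
  Run 1: positions 0-4 -> 'aaaaa'
  Run 2: positions 7-8 -> 'aa'
  Run 3: positions 10-10 -> 'a'
Non-empty runs found: ['aaaaa', 'aa', 'a']
Count: 3

3


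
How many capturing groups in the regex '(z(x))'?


To count capturing groups, count each '(' that starts a group.
Pattern: '(z(x))'
Walking through the pattern:
  Position 0: '(' -> group #1
  Position 2: '(' -> group #2
Total capturing groups: 2

2


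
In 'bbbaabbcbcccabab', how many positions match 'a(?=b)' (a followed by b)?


Lookahead 'a(?=b)' matches 'a' only when followed by 'b'.
String: 'bbbaabbcbcccabab'
Checking each position where char is 'a':
  pos 3: 'a' -> no (next='a')
  pos 4: 'a' -> MATCH (next='b')
  pos 12: 'a' -> MATCH (next='b')
  pos 14: 'a' -> MATCH (next='b')
Matching positions: [4, 12, 14]
Count: 3

3


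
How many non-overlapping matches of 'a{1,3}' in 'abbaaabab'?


Pattern 'a{1,3}' matches between 1 and 3 consecutive a's (greedy).
String: 'abbaaabab'
Finding runs of a's and applying greedy matching:
  Run at pos 0: 'a' (length 1)
  Run at pos 3: 'aaa' (length 3)
  Run at pos 7: 'a' (length 1)
Matches: ['a', 'aaa', 'a']
Count: 3

3
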